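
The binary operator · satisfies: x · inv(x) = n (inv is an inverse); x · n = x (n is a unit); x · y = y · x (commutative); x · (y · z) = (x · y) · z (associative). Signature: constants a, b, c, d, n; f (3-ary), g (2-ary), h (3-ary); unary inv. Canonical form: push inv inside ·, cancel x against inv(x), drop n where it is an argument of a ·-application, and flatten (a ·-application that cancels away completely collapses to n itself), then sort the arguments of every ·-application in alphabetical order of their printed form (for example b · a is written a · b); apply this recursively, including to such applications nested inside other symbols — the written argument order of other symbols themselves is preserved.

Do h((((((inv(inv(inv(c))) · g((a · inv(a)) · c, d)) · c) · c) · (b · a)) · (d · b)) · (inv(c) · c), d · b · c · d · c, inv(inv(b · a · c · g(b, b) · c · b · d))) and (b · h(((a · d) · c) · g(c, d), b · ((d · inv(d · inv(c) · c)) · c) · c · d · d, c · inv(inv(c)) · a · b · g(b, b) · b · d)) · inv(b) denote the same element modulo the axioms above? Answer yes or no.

Left:  h((((((inv(inv(inv(c))) · g((a · inv(a)) · c, d)) · c) · c) · (b · a)) · (d · b)) · (inv(c) · c), d · b · c · d · c, inv(inv(b · a · c · g(b, b) · c · b · d)))
  Focus inside:  (((((inv(inv(inv(c))) · g((a · inv(a)) · c, d)) · c) · c) · (b · a)) · (d · b)) · (inv(c) · c)
  Push inv inside:  distribute inv over · and collapse double inv
  Collect:  c · g(c, d) · b · b · a · d
  Sort arguments:  a · b · b · c · d · g(c, d)
  Reassemble:  h(a · b · b · c · d · g(c, d), b · c · c · d · d, a · b · b · c · c · d · g(b, b))
Right:  (b · h(((a · d) · c) · g(c, d), b · ((d · inv(d · inv(c) · c)) · c) · c · d · d, c · inv(inv(c)) · a · b · g(b, b) · b · d)) · inv(b)
  Push inv inside:  distribute inv over · and collapse double inv
  Inverses cancel:  b cancels
  Collect:  h(a · c · d · g(c, d), b · c · c · d · d, a · b · b · c · c · d · g(b, b))

Answer: no — h(a · b · b · c · d · g(c, d), b · c · c · d · d, a · b · b · c · c · d · g(b, b)) vs h(a · c · d · g(c, d), b · c · c · d · d, a · b · b · c · c · d · g(b, b))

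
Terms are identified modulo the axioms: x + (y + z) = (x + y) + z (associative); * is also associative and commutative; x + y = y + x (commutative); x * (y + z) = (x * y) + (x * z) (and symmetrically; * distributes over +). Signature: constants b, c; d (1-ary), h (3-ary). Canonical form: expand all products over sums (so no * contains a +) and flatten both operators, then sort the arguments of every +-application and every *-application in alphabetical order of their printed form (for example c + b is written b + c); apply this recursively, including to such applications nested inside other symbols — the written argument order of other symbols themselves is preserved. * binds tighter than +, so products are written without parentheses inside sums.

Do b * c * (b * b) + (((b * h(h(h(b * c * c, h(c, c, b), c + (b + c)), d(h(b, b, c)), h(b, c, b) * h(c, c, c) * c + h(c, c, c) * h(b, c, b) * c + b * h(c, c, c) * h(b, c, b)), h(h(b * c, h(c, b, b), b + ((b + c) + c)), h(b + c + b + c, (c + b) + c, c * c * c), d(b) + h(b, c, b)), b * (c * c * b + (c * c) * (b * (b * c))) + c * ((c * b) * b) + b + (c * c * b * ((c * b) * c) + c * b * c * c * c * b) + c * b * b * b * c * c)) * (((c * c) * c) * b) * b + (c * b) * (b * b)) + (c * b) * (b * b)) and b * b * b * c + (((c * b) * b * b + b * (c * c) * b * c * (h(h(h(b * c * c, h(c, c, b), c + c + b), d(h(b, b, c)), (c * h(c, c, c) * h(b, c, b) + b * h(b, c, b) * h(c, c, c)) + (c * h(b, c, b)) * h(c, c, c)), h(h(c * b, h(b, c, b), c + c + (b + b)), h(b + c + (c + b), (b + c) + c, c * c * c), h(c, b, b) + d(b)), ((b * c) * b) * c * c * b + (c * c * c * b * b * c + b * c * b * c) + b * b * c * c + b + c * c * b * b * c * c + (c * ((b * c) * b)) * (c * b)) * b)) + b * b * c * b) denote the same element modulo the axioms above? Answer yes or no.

Left:  b * c * (b * b) + (((b * h(h(h(b * c * c, h(c, c, b), c + (b + c)), d(h(b, b, c)), h(b, c, b) * h(c, c, c) * c + h(c, c, c) * h(b, c, b) * c + b * h(c, c, c) * h(b, c, b)), h(h(b * c, h(c, b, b), b + ((b + c) + c)), h(b + c + b + c, (c + b) + c, c * c * c), d(b) + h(b, c, b)), b * (c * c * b + (c * c) * (b * (b * c))) + c * ((c * b) * b) + b + (c * c * b * ((c * b) * c) + c * b * c * c * c * b) + c * b * b * b * c * c)) * (((c * c) * c) * b) * b + (c * b) * (b * b)) + (c * b) * (b * b))
  Expand:  b * b * b * c + b * b * b * c * c * c * h(h(h(b * c * c, h(c, c, b), b + c + c), d(h(b, b, c)), b * h(b, c, b) * h(c, c, c) + c * h(b, c, b) * h(c, c, c) + c * h(b, c, b) * h(c, c, c)), h(h(b * c, h(c, b, b), b + b + c + c), h(b + b + c + c, b + c + c, c * c * c), d(b) + h(b, c, b)), b + b * b * b * c * c * c + b * b * b * c * c * c + b * b * c * c + b * b * c * c + b * b * c * c * c * c + b * b * c * c * c * c) + b * b * b * c + b * b * b * c
  Sort arguments:  b * b * b * c + b * b * b * c + b * b * b * c + b * b * b * c * c * c * h(h(h(b * c * c, h(c, c, b), b + c + c), d(h(b, b, c)), b * h(b, c, b) * h(c, c, c) + c * h(b, c, b) * h(c, c, c) + c * h(b, c, b) * h(c, c, c)), h(h(b * c, h(c, b, b), b + b + c + c), h(b + b + c + c, b + c + c, c * c * c), d(b) + h(b, c, b)), b + b * b * b * c * c * c + b * b * b * c * c * c + b * b * c * c + b * b * c * c + b * b * c * c * c * c + b * b * c * c * c * c)
Right:  b * b * b * c + (((c * b) * b * b + b * (c * c) * b * c * (h(h(h(b * c * c, h(c, c, b), c + c + b), d(h(b, b, c)), (c * h(c, c, c) * h(b, c, b) + b * h(b, c, b) * h(c, c, c)) + (c * h(b, c, b)) * h(c, c, c)), h(h(c * b, h(b, c, b), c + c + (b + b)), h(b + c + (c + b), (b + c) + c, c * c * c), h(c, b, b) + d(b)), ((b * c) * b) * c * c * b + (c * c * c * b * b * c + b * c * b * c) + b * b * c * c + b + c * c * b * b * c * c + (c * ((b * c) * b)) * (c * b)) * b)) + b * b * c * b)
  Flatten:  b * b * b * c + b * b * b * c + b * b * b * c * c * c * h(h(h(b * c * c, h(c, c, b), b + c + c), d(h(b, b, c)), b * h(b, c, b) * h(c, c, c) + c * h(b, c, b) * h(c, c, c) + c * h(b, c, b) * h(c, c, c)), h(h(b * c, h(b, c, b), b + b + c + c), h(b + b + c + c, b + c + c, c * c * c), d(b) + h(c, b, b)), b + b * b * b * c * c * c + b * b * b * c * c * c + b * b * c * c + b * b * c * c + b * b * c * c * c * c + b * b * c * c * c * c) + b * b * b * c
  Sort:  b * b * b * c + b * b * b * c + b * b * b * c + b * b * b * c * c * c * h(h(h(b * c * c, h(c, c, b), b + c + c), d(h(b, b, c)), b * h(b, c, b) * h(c, c, c) + c * h(b, c, b) * h(c, c, c) + c * h(b, c, b) * h(c, c, c)), h(h(b * c, h(b, c, b), b + b + c + c), h(b + b + c + c, b + c + c, c * c * c), d(b) + h(c, b, b)), b + b * b * b * c * c * c + b * b * b * c * c * c + b * b * c * c + b * b * c * c + b * b * c * c * c * c + b * b * c * c * c * c)

Answer: no — b * b * b * c + b * b * b * c + b * b * b * c + b * b * b * c * c * c * h(h(h(b * c * c, h(c, c, b), b + c + c), d(h(b, b, c)), b * h(b, c, b) * h(c, c, c) + c * h(b, c, b) * h(c, c, c) + c * h(b, c, b) * h(c, c, c)), h(h(b * c, h(c, b, b), b + b + c + c), h(b + b + c + c, b + c + c, c * c * c), d(b) + h(b, c, b)), b + b * b * b * c * c * c + b * b * b * c * c * c + b * b * c * c + b * b * c * c + b * b * c * c * c * c + b * b * c * c * c * c) vs b * b * b * c + b * b * b * c + b * b * b * c + b * b * b * c * c * c * h(h(h(b * c * c, h(c, c, b), b + c + c), d(h(b, b, c)), b * h(b, c, b) * h(c, c, c) + c * h(b, c, b) * h(c, c, c) + c * h(b, c, b) * h(c, c, c)), h(h(b * c, h(b, c, b), b + b + c + c), h(b + b + c + c, b + c + c, c * c * c), d(b) + h(c, b, b)), b + b * b * b * c * c * c + b * b * b * c * c * c + b * b * c * c + b * b * c * c + b * b * c * c * c * c + b * b * c * c * c * c)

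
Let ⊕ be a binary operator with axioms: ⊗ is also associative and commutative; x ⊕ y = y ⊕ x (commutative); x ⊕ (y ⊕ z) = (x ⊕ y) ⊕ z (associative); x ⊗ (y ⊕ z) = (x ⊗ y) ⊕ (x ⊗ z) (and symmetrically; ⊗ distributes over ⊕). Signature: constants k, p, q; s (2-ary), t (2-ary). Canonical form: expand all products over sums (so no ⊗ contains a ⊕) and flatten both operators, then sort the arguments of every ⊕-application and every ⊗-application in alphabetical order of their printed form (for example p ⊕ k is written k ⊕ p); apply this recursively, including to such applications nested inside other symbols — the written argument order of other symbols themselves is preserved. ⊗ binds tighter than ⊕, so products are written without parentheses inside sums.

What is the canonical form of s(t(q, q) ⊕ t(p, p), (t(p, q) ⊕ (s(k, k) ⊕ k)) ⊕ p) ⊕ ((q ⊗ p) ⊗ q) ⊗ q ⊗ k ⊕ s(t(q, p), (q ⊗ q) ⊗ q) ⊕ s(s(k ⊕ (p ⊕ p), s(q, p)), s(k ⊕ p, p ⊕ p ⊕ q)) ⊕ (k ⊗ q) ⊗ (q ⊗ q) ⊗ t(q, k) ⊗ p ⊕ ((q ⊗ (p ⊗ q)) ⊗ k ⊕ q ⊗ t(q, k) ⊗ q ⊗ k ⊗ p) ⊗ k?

Expand:  s(t(p, p) ⊕ t(q, q), k ⊕ p ⊕ s(k, k) ⊕ t(p, q)) ⊕ k ⊗ p ⊗ q ⊗ q ⊗ q ⊕ s(t(q, p), q ⊗ q ⊗ q) ⊕ s(s(k ⊕ p ⊕ p, s(q, p)), s(k ⊕ p, p ⊕ p ⊕ q)) ⊕ k ⊗ p ⊗ q ⊗ q ⊗ q ⊗ t(q, k) ⊕ k ⊗ k ⊗ p ⊗ q ⊗ q ⊕ k ⊗ k ⊗ p ⊗ q ⊗ q ⊗ t(q, k)
Order the arguments:  k ⊗ k ⊗ p ⊗ q ⊗ q ⊕ k ⊗ k ⊗ p ⊗ q ⊗ q ⊗ t(q, k) ⊕ k ⊗ p ⊗ q ⊗ q ⊗ q ⊕ k ⊗ p ⊗ q ⊗ q ⊗ q ⊗ t(q, k) ⊕ s(s(k ⊕ p ⊕ p, s(q, p)), s(k ⊕ p, p ⊕ p ⊕ q)) ⊕ s(t(p, p) ⊕ t(q, q), k ⊕ p ⊕ s(k, k) ⊕ t(p, q)) ⊕ s(t(q, p), q ⊗ q ⊗ q)

Answer: k ⊗ k ⊗ p ⊗ q ⊗ q ⊕ k ⊗ k ⊗ p ⊗ q ⊗ q ⊗ t(q, k) ⊕ k ⊗ p ⊗ q ⊗ q ⊗ q ⊕ k ⊗ p ⊗ q ⊗ q ⊗ q ⊗ t(q, k) ⊕ s(s(k ⊕ p ⊕ p, s(q, p)), s(k ⊕ p, p ⊕ p ⊕ q)) ⊕ s(t(p, p) ⊕ t(q, q), k ⊕ p ⊕ s(k, k) ⊕ t(p, q)) ⊕ s(t(q, p), q ⊗ q ⊗ q)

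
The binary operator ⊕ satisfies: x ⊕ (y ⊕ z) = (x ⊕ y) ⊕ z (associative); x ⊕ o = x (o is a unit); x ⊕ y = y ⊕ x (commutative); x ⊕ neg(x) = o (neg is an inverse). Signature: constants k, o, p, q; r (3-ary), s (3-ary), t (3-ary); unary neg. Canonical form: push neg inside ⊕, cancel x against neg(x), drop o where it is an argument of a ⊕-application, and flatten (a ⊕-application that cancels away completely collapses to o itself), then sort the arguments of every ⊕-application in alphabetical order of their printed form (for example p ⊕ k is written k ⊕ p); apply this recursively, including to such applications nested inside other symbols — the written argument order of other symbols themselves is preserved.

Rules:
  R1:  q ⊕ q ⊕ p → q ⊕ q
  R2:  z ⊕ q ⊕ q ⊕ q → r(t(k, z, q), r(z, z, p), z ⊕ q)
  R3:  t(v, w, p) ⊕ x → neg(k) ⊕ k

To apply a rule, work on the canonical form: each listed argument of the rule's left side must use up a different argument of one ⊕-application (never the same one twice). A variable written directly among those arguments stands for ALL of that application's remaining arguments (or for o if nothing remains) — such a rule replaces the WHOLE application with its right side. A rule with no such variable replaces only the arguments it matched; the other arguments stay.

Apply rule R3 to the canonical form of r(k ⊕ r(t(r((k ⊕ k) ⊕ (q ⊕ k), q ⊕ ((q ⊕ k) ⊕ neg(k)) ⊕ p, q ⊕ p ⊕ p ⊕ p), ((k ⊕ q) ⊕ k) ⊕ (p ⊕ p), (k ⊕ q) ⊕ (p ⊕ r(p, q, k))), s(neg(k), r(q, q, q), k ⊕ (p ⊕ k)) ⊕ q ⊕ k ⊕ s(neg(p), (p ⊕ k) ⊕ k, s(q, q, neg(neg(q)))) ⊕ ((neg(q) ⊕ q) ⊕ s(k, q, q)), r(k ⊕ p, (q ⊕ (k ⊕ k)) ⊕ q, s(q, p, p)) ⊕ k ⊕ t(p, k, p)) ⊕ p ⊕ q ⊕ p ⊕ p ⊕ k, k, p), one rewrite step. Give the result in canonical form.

Answer: r(k ⊕ k ⊕ p ⊕ p ⊕ p ⊕ q ⊕ r(t(r(k ⊕ k ⊕ k ⊕ q, p ⊕ q ⊕ q, p ⊕ p ⊕ p ⊕ q), k ⊕ k ⊕ p ⊕ p ⊕ q, k ⊕ p ⊕ q ⊕ r(p, q, k)), k ⊕ q ⊕ s(k, q, q) ⊕ s(neg(k), r(q, q, q), k ⊕ k ⊕ p) ⊕ s(neg(p), k ⊕ k ⊕ p, s(q, q, q)), o), k, p)

Derivation:
Canonical form:  r(k ⊕ k ⊕ p ⊕ p ⊕ p ⊕ q ⊕ r(t(r(k ⊕ k ⊕ k ⊕ q, p ⊕ q ⊕ q, p ⊕ p ⊕ p ⊕ q), k ⊕ k ⊕ p ⊕ p ⊕ q, k ⊕ p ⊕ q ⊕ r(p, q, k)), k ⊕ q ⊕ s(k, q, q) ⊕ s(neg(k), r(q, q, q), k ⊕ k ⊕ p) ⊕ s(neg(p), k ⊕ k ⊕ p, s(q, q, q)), k ⊕ r(k ⊕ p, k ⊕ k ⊕ q ⊕ q, s(q, p, p)) ⊕ t(p, k, p)), k, p)
Match R3:  consume t(p, k, p);  v := p, w := k, x := k ⊕ r(k ⊕ p, k ⊕ k ⊕ q ⊕ q, s(q, p, p))
The extension variable absorbs all remaining arguments, so the whole application is rewritten.
Result:  r(k ⊕ k ⊕ p ⊕ p ⊕ p ⊕ q ⊕ r(t(r(k ⊕ k ⊕ k ⊕ q, p ⊕ q ⊕ q, p ⊕ p ⊕ p ⊕ q), k ⊕ k ⊕ p ⊕ p ⊕ q, k ⊕ p ⊕ q ⊕ r(p, q, k)), k ⊕ q ⊕ s(k, q, q) ⊕ s(neg(k), r(q, q, q), k ⊕ k ⊕ p) ⊕ s(neg(p), k ⊕ k ⊕ p, s(q, q, q)), o), k, p)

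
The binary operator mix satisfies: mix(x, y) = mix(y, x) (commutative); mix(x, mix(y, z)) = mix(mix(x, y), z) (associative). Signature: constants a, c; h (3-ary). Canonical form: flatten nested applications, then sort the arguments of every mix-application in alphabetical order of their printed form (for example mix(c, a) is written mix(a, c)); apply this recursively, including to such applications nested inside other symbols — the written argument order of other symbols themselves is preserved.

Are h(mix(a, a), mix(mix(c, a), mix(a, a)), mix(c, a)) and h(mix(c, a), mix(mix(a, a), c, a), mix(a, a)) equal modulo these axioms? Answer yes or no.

Left:  h(mix(a, a), mix(mix(c, a), mix(a, a)), mix(c, a))
  Work inside:  mix(mix(c, a), mix(a, a))
  Un-nest:  mix(c, a, a, a)
  Sort:  mix(a, a, a, c)
  Put back:  h(mix(a, a), mix(a, a, a, c), mix(a, c))
Right:  h(mix(c, a), mix(mix(a, a), c, a), mix(a, a))
  Descend into:  mix(mix(a, a), c, a)
  Un-nest:  mix(a, a, c, a)
  Order the arguments:  mix(a, a, a, c)
  Put back:  h(mix(a, c), mix(a, a, a, c), mix(a, a))

Answer: no — h(mix(a, a), mix(a, a, a, c), mix(a, c)) vs h(mix(a, c), mix(a, a, a, c), mix(a, a))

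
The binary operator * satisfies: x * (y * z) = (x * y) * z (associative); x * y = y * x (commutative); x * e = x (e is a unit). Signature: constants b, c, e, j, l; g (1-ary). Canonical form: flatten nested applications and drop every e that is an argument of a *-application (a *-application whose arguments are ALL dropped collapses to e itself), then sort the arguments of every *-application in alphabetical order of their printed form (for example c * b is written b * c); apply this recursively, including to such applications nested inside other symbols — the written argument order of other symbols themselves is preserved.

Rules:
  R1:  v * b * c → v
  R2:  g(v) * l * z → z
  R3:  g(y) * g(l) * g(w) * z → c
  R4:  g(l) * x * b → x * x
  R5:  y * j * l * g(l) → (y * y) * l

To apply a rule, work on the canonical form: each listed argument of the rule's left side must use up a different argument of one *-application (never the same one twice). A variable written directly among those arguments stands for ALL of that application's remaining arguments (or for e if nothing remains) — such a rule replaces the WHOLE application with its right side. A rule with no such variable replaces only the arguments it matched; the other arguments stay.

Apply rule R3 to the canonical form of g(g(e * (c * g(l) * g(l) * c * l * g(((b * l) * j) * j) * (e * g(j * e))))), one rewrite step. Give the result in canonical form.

Answer: g(g(c))

Derivation:
Canonical form:  g(g(c * c * g(b * j * j * l) * g(j) * g(l) * g(l) * l))
Apply R3:  consuming g(b * j * j * l), g(j), g(l);  w := j, y := b * j * j * l, z := c * c * g(l) * l
The variable takes the whole remainder — replace the entire application.
New term:  g(g(c))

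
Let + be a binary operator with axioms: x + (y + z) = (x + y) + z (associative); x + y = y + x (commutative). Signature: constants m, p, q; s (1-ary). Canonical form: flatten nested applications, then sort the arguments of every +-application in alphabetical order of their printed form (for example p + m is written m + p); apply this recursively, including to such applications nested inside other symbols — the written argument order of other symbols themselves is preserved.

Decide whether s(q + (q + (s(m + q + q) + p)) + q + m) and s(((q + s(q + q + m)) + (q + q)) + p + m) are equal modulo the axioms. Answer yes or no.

Left:  s(q + (q + (s(m + q + q) + p)) + q + m)
  Focus inside:  q + (q + (s(m + q + q) + p)) + q + m
  Merge nested applications:  q + q + s(m + q + q) + p + q + m
  Sort arguments:  m + p + q + q + q + s(m + q + q)
  Rebuild:  s(m + p + q + q + q + s(m + q + q))
Right:  s(((q + s(q + q + m)) + (q + q)) + p + m)
  Work inside:  ((q + s(q + q + m)) + (q + q)) + p + m
  Flatten:  q + s(q + q + m) + q + q + p + m
  Inside:  s(q + q + m)  →  s(m + q + q)
  Sort arguments:  m + p + q + q + q + s(m + q + q)
  Reassemble:  s(m + p + q + q + q + s(m + q + q))

Answer: yes — both canonical forms are s(m + p + q + q + q + s(m + q + q))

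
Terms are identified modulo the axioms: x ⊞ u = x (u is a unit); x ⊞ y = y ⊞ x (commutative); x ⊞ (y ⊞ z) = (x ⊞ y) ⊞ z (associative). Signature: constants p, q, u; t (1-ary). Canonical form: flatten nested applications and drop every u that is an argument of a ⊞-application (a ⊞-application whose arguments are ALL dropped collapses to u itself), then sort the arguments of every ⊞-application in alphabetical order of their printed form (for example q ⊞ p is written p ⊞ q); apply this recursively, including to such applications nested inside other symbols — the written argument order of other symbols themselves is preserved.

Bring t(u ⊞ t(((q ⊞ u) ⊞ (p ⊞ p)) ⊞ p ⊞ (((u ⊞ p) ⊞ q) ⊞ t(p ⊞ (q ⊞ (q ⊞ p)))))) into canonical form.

Work inside:  u ⊞ t(((q ⊞ u) ⊞ (p ⊞ p)) ⊞ p ⊞ (((u ⊞ p) ⊞ q) ⊞ t(p ⊞ (q ⊞ (q ⊞ p)))))
Canonicalize subterm:  t(((q ⊞ u) ⊞ (p ⊞ p)) ⊞ p ⊞ (((u ⊞ p) ⊞ q) ⊞ t(p ⊞ (q ⊞ (q ⊞ p)))))  →  t(p ⊞ p ⊞ p ⊞ p ⊞ q ⊞ q ⊞ t(p ⊞ p ⊞ q ⊞ q))
Unit:  drop u
Sort:  t(p ⊞ p ⊞ p ⊞ p ⊞ q ⊞ q ⊞ t(p ⊞ p ⊞ q ⊞ q))
Rebuild:  t(t(p ⊞ p ⊞ p ⊞ p ⊞ q ⊞ q ⊞ t(p ⊞ p ⊞ q ⊞ q)))

Answer: t(t(p ⊞ p ⊞ p ⊞ p ⊞ q ⊞ q ⊞ t(p ⊞ p ⊞ q ⊞ q)))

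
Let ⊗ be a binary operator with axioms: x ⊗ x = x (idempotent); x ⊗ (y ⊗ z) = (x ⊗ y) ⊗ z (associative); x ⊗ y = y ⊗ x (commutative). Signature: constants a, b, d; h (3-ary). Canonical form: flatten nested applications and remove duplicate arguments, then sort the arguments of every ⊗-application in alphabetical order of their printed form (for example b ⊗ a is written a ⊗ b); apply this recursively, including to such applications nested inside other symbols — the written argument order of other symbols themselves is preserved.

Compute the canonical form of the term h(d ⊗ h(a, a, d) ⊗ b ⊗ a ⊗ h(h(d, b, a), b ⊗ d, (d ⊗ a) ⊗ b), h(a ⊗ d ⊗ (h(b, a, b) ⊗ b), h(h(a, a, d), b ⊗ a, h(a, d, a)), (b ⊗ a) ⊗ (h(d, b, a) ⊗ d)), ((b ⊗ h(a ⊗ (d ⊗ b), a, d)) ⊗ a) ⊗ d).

Focus inside:  d ⊗ h(a, a, d) ⊗ b ⊗ a ⊗ h(h(d, b, a), b ⊗ d, (d ⊗ a) ⊗ b)
Canonicalize subterm:  h(h(d, b, a), b ⊗ d, (d ⊗ a) ⊗ b)  →  h(h(d, b, a), b ⊗ d, a ⊗ b ⊗ d)
Order the arguments:  a ⊗ b ⊗ d ⊗ h(a, a, d) ⊗ h(h(d, b, a), b ⊗ d, a ⊗ b ⊗ d)
Put back:  h(a ⊗ b ⊗ d ⊗ h(a, a, d) ⊗ h(h(d, b, a), b ⊗ d, a ⊗ b ⊗ d), h(a ⊗ b ⊗ d ⊗ h(b, a, b), h(h(a, a, d), a ⊗ b, h(a, d, a)), a ⊗ b ⊗ d ⊗ h(d, b, a)), a ⊗ b ⊗ d ⊗ h(a ⊗ b ⊗ d, a, d))

Answer: h(a ⊗ b ⊗ d ⊗ h(a, a, d) ⊗ h(h(d, b, a), b ⊗ d, a ⊗ b ⊗ d), h(a ⊗ b ⊗ d ⊗ h(b, a, b), h(h(a, a, d), a ⊗ b, h(a, d, a)), a ⊗ b ⊗ d ⊗ h(d, b, a)), a ⊗ b ⊗ d ⊗ h(a ⊗ b ⊗ d, a, d))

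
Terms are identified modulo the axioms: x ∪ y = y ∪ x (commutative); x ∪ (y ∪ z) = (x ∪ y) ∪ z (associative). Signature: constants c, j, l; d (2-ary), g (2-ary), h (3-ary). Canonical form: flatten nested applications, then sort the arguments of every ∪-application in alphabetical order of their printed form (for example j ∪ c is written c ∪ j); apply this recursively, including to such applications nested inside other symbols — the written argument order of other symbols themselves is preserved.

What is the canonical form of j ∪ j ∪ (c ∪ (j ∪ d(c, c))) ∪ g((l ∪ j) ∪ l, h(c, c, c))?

Answer: c ∪ d(c, c) ∪ g(j ∪ l ∪ l, h(c, c, c)) ∪ j ∪ j ∪ j

Derivation:
Merge nested applications:  j ∪ j ∪ c ∪ j ∪ d(c, c) ∪ g((l ∪ j) ∪ l, h(c, c, c))
Simplify inside:  g((l ∪ j) ∪ l, h(c, c, c))  →  g(j ∪ l ∪ l, h(c, c, c))
Sort arguments:  c ∪ d(c, c) ∪ g(j ∪ l ∪ l, h(c, c, c)) ∪ j ∪ j ∪ j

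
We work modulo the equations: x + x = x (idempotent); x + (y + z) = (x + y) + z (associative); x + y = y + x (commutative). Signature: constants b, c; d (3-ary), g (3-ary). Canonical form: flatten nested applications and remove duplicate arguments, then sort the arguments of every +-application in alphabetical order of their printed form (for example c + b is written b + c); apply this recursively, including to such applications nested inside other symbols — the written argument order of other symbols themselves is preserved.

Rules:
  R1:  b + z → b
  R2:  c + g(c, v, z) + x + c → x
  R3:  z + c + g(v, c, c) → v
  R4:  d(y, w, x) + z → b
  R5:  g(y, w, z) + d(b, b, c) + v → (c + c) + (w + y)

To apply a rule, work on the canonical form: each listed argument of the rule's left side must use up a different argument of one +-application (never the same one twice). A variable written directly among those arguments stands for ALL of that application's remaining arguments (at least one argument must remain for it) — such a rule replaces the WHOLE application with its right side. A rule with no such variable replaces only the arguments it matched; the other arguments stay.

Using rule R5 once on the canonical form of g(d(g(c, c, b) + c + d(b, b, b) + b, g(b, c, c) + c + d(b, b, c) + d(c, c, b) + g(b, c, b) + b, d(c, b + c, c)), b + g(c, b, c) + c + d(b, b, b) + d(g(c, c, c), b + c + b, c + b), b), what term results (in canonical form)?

Answer: g(d(b + c + d(b, b, b) + g(c, c, b), b + c, d(c, b + c, c)), b + c + d(b, b, b) + d(g(c, c, c), b + c, b + c) + g(c, b, c), b)

Derivation:
Canonical form:  g(d(b + c + d(b, b, b) + g(c, c, b), b + c + d(b, b, c) + d(c, c, b) + g(b, c, b) + g(b, c, c), d(c, b + c, c)), b + c + d(b, b, b) + d(g(c, c, c), b + c, b + c) + g(c, b, c), b)
Match R5:  consume d(b, b, c), g(b, c, b);  v := b + c + d(c, c, b) + g(b, c, c), w := c, y := b, z := b
Every leftover argument binds to the variable; the entire application is replaced.
Giving:  g(d(b + c + d(b, b, b) + g(c, c, b), b + c, d(c, b + c, c)), b + c + d(b, b, b) + d(g(c, c, c), b + c, b + c) + g(c, b, c), b)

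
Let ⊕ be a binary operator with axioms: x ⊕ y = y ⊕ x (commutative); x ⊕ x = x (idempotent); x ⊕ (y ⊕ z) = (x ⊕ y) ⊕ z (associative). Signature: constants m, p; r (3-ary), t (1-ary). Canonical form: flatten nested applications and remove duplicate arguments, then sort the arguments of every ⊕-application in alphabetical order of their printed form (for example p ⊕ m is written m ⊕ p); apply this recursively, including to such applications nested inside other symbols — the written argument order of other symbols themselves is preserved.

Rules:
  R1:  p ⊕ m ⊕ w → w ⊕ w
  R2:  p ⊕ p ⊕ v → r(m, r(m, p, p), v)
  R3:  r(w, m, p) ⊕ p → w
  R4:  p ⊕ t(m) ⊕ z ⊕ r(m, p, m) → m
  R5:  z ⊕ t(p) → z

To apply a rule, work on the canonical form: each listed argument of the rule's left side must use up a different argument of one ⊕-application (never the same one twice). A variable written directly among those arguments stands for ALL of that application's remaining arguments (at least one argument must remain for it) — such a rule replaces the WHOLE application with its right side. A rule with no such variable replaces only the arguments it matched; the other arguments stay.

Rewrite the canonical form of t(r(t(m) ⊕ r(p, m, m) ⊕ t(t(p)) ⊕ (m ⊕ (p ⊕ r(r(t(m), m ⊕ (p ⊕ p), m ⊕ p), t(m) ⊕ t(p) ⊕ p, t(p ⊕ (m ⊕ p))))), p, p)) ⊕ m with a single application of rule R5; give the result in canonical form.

Answer: m ⊕ t(r(m ⊕ p ⊕ r(p, m, m) ⊕ r(r(t(m), m ⊕ p, m ⊕ p), p ⊕ t(m), t(m ⊕ p)) ⊕ t(m) ⊕ t(t(p)), p, p))

Derivation:
Canonical form:  m ⊕ t(r(m ⊕ p ⊕ r(p, m, m) ⊕ r(r(t(m), m ⊕ p, m ⊕ p), p ⊕ t(m) ⊕ t(p), t(m ⊕ p)) ⊕ t(m) ⊕ t(t(p)), p, p))
Apply R5:  consuming t(p);  z := p ⊕ t(m)
The variable takes the whole remainder — replace the entire application.
Giving:  m ⊕ t(r(m ⊕ p ⊕ r(p, m, m) ⊕ r(r(t(m), m ⊕ p, m ⊕ p), p ⊕ t(m), t(m ⊕ p)) ⊕ t(m) ⊕ t(t(p)), p, p))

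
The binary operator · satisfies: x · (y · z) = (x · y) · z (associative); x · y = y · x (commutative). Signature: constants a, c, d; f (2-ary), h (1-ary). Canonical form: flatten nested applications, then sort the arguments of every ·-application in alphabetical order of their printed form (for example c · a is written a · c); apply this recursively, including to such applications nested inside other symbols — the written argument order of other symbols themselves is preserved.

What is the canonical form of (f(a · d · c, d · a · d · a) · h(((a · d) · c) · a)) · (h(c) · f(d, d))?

Flatten:  f(a · d · c, d · a · d · a) · h(((a · d) · c) · a) · h(c) · f(d, d)
Inside:  f(a · d · c, d · a · d · a)  →  f(a · c · d, a · a · d · d)
Canonicalize subterm:  h(((a · d) · c) · a)  →  h(a · a · c · d)
Sort arguments:  f(a · c · d, a · a · d · d) · f(d, d) · h(a · a · c · d) · h(c)

Answer: f(a · c · d, a · a · d · d) · f(d, d) · h(a · a · c · d) · h(c)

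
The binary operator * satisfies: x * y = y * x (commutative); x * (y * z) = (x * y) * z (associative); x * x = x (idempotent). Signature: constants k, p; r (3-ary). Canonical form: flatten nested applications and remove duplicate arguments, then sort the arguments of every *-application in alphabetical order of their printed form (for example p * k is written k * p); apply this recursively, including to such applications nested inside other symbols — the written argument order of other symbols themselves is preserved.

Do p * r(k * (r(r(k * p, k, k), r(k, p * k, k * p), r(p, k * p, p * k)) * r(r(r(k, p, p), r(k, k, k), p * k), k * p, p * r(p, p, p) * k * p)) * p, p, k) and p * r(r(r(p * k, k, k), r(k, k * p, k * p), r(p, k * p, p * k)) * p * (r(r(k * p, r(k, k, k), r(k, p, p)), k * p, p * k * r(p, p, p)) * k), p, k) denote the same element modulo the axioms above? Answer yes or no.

Answer: no — p * r(k * p * r(r(k * p, k, k), r(k, k * p, k * p), r(p, k * p, k * p)) * r(r(r(k, p, p), r(k, k, k), k * p), k * p, k * p * r(p, p, p)), p, k) vs p * r(k * p * r(r(k * p, k, k), r(k, k * p, k * p), r(p, k * p, k * p)) * r(r(k * p, r(k, k, k), r(k, p, p)), k * p, k * p * r(p, p, p)), p, k)

Derivation:
Left:  p * r(k * (r(r(k * p, k, k), r(k, p * k, k * p), r(p, k * p, p * k)) * r(r(r(k, p, p), r(k, k, k), p * k), k * p, p * r(p, p, p) * k * p)) * p, p, k)
  Simplify inside:  r(k * (r(r(k * p, k, k), r(k, p * k, k * p), r(p, k * p, p * k)) * r(r(r(k, p, p), r(k, k, k), p * k), k * p, p * r(p, p, p) * k * p)) * p, p, k)  →  r(k * p * r(r(k * p, k, k), r(k, k * p, k * p), r(p, k * p, k * p)) * r(r(r(k, p, p), r(k, k, k), k * p), k * p, k * p * r(p, p, p)), p, k)
  Sort:  p * r(k * p * r(r(k * p, k, k), r(k, k * p, k * p), r(p, k * p, k * p)) * r(r(r(k, p, p), r(k, k, k), k * p), k * p, k * p * r(p, p, p)), p, k)
Right:  p * r(r(r(p * k, k, k), r(k, k * p, k * p), r(p, k * p, p * k)) * p * (r(r(k * p, r(k, k, k), r(k, p, p)), k * p, p * k * r(p, p, p)) * k), p, k)
  Canonicalize subterm:  r(r(r(p * k, k, k), r(k, k * p, k * p), r(p, k * p, p * k)) * p * (r(r(k * p, r(k, k, k), r(k, p, p)), k * p, p * k * r(p, p, p)) * k), p, k)  →  r(k * p * r(r(k * p, k, k), r(k, k * p, k * p), r(p, k * p, k * p)) * r(r(k * p, r(k, k, k), r(k, p, p)), k * p, k * p * r(p, p, p)), p, k)
  Sort arguments:  p * r(k * p * r(r(k * p, k, k), r(k, k * p, k * p), r(p, k * p, k * p)) * r(r(k * p, r(k, k, k), r(k, p, p)), k * p, k * p * r(p, p, p)), p, k)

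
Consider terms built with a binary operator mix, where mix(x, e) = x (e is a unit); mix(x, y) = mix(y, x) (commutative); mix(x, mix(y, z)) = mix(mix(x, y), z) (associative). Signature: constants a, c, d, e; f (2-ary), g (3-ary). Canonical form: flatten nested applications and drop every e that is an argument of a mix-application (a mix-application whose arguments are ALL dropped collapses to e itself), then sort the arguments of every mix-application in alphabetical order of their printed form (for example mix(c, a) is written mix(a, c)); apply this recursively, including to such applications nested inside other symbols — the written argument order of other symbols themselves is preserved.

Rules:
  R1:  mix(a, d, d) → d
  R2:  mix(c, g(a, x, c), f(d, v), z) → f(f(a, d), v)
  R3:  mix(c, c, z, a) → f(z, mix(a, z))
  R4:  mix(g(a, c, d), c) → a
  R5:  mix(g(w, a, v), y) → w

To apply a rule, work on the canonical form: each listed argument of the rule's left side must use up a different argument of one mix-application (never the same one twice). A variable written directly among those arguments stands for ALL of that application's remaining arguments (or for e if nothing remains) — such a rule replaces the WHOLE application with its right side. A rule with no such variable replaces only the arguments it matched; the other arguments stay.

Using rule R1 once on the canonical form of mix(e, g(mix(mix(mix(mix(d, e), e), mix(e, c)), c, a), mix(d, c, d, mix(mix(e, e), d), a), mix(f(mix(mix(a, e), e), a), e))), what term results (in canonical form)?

Canonical form:  g(mix(a, c, c, d), mix(a, c, d, d, d), f(a, a))
Match R1:  consume a, d, d
Result:  g(mix(a, c, c, d), mix(c, d, d), f(a, a))

Answer: g(mix(a, c, c, d), mix(c, d, d), f(a, a))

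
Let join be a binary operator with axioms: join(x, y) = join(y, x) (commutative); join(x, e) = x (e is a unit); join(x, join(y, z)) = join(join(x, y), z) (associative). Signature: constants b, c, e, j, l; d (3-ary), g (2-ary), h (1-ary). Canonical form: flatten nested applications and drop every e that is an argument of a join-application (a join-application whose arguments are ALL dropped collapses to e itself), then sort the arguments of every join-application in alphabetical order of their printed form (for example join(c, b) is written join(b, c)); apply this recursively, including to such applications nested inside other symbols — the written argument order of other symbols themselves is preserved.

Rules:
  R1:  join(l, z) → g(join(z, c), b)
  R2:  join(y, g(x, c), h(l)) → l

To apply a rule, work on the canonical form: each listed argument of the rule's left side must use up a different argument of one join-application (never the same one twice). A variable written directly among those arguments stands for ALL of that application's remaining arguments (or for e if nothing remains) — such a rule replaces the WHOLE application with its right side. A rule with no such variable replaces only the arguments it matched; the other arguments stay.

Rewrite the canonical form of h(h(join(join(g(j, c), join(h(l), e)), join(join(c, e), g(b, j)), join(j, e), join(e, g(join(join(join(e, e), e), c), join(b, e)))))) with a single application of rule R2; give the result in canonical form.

Answer: h(h(l))

Derivation:
Canonical form:  h(h(join(c, g(b, j), g(c, b), g(j, c), h(l), j)))
Match R2:  consume g(j, c), h(l);  x := j, y := join(c, g(b, j), g(c, b), j)
Every leftover argument binds to the variable; the entire application is replaced.
Giving:  h(h(l))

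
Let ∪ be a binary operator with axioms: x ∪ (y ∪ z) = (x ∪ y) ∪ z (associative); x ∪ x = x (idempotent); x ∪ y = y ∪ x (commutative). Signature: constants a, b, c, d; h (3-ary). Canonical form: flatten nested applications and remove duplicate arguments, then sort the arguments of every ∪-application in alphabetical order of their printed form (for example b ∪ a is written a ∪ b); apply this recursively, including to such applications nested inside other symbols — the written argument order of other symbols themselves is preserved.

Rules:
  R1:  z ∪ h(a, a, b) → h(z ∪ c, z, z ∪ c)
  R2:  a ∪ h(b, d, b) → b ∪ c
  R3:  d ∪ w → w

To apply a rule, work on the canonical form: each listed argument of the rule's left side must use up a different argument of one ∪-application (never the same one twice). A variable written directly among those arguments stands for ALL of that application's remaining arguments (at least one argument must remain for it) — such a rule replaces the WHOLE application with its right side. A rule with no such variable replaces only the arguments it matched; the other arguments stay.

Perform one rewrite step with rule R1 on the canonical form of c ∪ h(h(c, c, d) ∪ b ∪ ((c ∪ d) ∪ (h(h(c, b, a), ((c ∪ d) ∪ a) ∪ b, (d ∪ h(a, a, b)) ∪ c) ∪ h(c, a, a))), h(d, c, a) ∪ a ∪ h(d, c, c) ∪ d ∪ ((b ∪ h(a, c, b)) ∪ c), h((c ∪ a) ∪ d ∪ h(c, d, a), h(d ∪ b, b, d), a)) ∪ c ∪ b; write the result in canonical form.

Canonical form:  b ∪ c ∪ h(b ∪ c ∪ d ∪ h(c, a, a) ∪ h(c, c, d) ∪ h(h(c, b, a), a ∪ b ∪ c ∪ d, c ∪ d ∪ h(a, a, b)), a ∪ b ∪ c ∪ d ∪ h(a, c, b) ∪ h(d, c, a) ∪ h(d, c, c), h(a ∪ c ∪ d ∪ h(c, d, a), h(b ∪ d, b, d), a))
Apply R1:  consuming h(a, a, b);  z := c ∪ d
The variable takes the whole remainder — replace the entire application.
Result:  b ∪ c ∪ h(b ∪ c ∪ d ∪ h(c, a, a) ∪ h(c, c, d) ∪ h(h(c, b, a), a ∪ b ∪ c ∪ d, h(c ∪ d, c ∪ d, c ∪ d)), a ∪ b ∪ c ∪ d ∪ h(a, c, b) ∪ h(d, c, a) ∪ h(d, c, c), h(a ∪ c ∪ d ∪ h(c, d, a), h(b ∪ d, b, d), a))

Answer: b ∪ c ∪ h(b ∪ c ∪ d ∪ h(c, a, a) ∪ h(c, c, d) ∪ h(h(c, b, a), a ∪ b ∪ c ∪ d, h(c ∪ d, c ∪ d, c ∪ d)), a ∪ b ∪ c ∪ d ∪ h(a, c, b) ∪ h(d, c, a) ∪ h(d, c, c), h(a ∪ c ∪ d ∪ h(c, d, a), h(b ∪ d, b, d), a))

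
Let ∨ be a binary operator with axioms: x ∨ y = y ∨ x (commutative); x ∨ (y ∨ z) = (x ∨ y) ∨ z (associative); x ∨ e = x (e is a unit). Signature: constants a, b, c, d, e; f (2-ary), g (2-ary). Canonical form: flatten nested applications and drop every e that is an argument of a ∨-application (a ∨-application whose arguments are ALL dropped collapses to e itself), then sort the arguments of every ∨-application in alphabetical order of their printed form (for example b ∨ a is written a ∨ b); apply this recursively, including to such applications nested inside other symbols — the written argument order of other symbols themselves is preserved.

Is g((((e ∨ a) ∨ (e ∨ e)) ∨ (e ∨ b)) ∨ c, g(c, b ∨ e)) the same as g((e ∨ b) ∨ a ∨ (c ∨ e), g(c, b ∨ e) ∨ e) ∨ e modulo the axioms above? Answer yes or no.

Answer: yes — both canonical forms are g(a ∨ b ∨ c, g(c, b))

Derivation:
Left:  g((((e ∨ a) ∨ (e ∨ e)) ∨ (e ∨ b)) ∨ c, g(c, b ∨ e))
  Work inside:  (((e ∨ a) ∨ (e ∨ e)) ∨ (e ∨ b)) ∨ c
  Flatten:  e ∨ a ∨ e ∨ e ∨ e ∨ b ∨ c
  Units out:  drop e (×4)
  Sort arguments:  a ∨ b ∨ c
  Reassemble:  g(a ∨ b ∨ c, g(c, b))
Right:  g((e ∨ b) ∨ a ∨ (c ∨ e), g(c, b ∨ e) ∨ e) ∨ e
  Inside:  g((e ∨ b) ∨ a ∨ (c ∨ e), g(c, b ∨ e) ∨ e)  →  g(a ∨ b ∨ c, g(c, b))
  Drop the unit:  drop e
  Sort arguments:  g(a ∨ b ∨ c, g(c, b))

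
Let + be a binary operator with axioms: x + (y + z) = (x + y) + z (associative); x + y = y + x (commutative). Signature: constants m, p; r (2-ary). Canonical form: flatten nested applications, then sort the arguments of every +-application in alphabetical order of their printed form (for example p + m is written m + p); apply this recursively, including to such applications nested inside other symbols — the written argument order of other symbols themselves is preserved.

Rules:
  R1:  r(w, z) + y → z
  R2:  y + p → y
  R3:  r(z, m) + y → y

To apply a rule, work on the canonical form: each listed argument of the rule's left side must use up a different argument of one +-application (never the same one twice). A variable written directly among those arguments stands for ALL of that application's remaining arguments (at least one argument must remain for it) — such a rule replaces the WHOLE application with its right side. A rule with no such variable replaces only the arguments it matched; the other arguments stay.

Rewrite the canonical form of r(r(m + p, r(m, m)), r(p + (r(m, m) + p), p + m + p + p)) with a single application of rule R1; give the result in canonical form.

Answer: r(r(m + p, r(m, m)), r(m, m + p + p + p))

Derivation:
Canonical form:  r(r(m + p, r(m, m)), r(p + p + r(m, m), m + p + p + p))
R1 matches:  uses r(m, m);  w := m, y := p + p, z := m
The variable takes the whole remainder — replace the entire application.
Giving:  r(r(m + p, r(m, m)), r(m, m + p + p + p))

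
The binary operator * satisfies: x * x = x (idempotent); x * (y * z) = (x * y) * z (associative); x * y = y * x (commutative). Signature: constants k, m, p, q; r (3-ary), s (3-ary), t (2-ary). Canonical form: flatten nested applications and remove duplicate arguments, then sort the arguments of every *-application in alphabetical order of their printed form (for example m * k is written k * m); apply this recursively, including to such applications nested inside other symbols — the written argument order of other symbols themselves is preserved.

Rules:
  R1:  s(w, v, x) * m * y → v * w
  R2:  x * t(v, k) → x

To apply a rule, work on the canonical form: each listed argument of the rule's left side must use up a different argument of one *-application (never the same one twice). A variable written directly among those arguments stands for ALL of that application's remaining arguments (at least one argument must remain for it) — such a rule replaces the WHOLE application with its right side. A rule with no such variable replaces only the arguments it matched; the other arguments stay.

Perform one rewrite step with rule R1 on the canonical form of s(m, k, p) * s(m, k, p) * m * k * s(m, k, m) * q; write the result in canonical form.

Answer: k * m

Derivation:
Canonical form:  k * m * q * s(m, k, m) * s(m, k, p)
R1 matches:  uses m, s(m, k, m);  v := k, w := m, x := m, y := k * q * s(m, k, p)
The variable takes the whole remainder — replace the entire application.
Giving:  k * m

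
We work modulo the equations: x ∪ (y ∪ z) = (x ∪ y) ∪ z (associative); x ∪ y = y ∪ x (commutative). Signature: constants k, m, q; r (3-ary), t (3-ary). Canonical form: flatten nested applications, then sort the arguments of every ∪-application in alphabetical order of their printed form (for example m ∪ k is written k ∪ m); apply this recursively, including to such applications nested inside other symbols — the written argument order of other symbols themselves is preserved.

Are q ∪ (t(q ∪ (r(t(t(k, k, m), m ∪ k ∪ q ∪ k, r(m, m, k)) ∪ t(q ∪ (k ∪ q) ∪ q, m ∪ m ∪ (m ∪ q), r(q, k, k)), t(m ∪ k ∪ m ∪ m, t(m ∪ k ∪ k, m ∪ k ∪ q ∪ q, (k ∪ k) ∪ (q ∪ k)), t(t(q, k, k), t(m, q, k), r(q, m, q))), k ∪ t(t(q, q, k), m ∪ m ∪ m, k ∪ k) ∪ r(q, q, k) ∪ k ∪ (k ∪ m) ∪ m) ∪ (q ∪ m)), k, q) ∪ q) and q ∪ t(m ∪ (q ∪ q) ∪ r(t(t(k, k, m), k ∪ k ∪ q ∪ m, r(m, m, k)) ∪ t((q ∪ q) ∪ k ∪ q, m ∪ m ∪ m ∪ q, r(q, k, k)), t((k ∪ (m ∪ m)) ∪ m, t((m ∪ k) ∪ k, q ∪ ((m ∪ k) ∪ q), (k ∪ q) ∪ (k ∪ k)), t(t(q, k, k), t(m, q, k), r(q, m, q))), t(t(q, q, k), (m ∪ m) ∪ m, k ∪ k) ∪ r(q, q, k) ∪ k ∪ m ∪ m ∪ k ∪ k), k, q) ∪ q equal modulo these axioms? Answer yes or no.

Left:  q ∪ (t(q ∪ (r(t(t(k, k, m), m ∪ k ∪ q ∪ k, r(m, m, k)) ∪ t(q ∪ (k ∪ q) ∪ q, m ∪ m ∪ (m ∪ q), r(q, k, k)), t(m ∪ k ∪ m ∪ m, t(m ∪ k ∪ k, m ∪ k ∪ q ∪ q, (k ∪ k) ∪ (q ∪ k)), t(t(q, k, k), t(m, q, k), r(q, m, q))), k ∪ t(t(q, q, k), m ∪ m ∪ m, k ∪ k) ∪ r(q, q, k) ∪ k ∪ (k ∪ m) ∪ m) ∪ (q ∪ m)), k, q) ∪ q)
  Flatten:  q ∪ t(q ∪ (r(t(t(k, k, m), m ∪ k ∪ q ∪ k, r(m, m, k)) ∪ t(q ∪ (k ∪ q) ∪ q, m ∪ m ∪ (m ∪ q), r(q, k, k)), t(m ∪ k ∪ m ∪ m, t(m ∪ k ∪ k, m ∪ k ∪ q ∪ q, (k ∪ k) ∪ (q ∪ k)), t(t(q, k, k), t(m, q, k), r(q, m, q))), k ∪ t(t(q, q, k), m ∪ m ∪ m, k ∪ k) ∪ r(q, q, k) ∪ k ∪ (k ∪ m) ∪ m) ∪ (q ∪ m)), k, q) ∪ q
  Canonicalize subterm:  t(q ∪ (r(t(t(k, k, m), m ∪ k ∪ q ∪ k, r(m, m, k)) ∪ t(q ∪ (k ∪ q) ∪ q, m ∪ m ∪ (m ∪ q), r(q, k, k)), t(m ∪ k ∪ m ∪ m, t(m ∪ k ∪ k, m ∪ k ∪ q ∪ q, (k ∪ k) ∪ (q ∪ k)), t(t(q, k, k), t(m, q, k), r(q, m, q))), k ∪ t(t(q, q, k), m ∪ m ∪ m, k ∪ k) ∪ r(q, q, k) ∪ k ∪ (k ∪ m) ∪ m) ∪ (q ∪ m)), k, q)  →  t(m ∪ q ∪ q ∪ r(t(k ∪ q ∪ q ∪ q, m ∪ m ∪ m ∪ q, r(q, k, k)) ∪ t(t(k, k, m), k ∪ k ∪ m ∪ q, r(m, m, k)), t(k ∪ m ∪ m ∪ m, t(k ∪ k ∪ m, k ∪ m ∪ q ∪ q, k ∪ k ∪ k ∪ q), t(t(q, k, k), t(m, q, k), r(q, m, q))), k ∪ k ∪ k ∪ m ∪ m ∪ r(q, q, k) ∪ t(t(q, q, k), m ∪ m ∪ m, k ∪ k)), k, q)
  Sort arguments:  q ∪ q ∪ t(m ∪ q ∪ q ∪ r(t(k ∪ q ∪ q ∪ q, m ∪ m ∪ m ∪ q, r(q, k, k)) ∪ t(t(k, k, m), k ∪ k ∪ m ∪ q, r(m, m, k)), t(k ∪ m ∪ m ∪ m, t(k ∪ k ∪ m, k ∪ m ∪ q ∪ q, k ∪ k ∪ k ∪ q), t(t(q, k, k), t(m, q, k), r(q, m, q))), k ∪ k ∪ k ∪ m ∪ m ∪ r(q, q, k) ∪ t(t(q, q, k), m ∪ m ∪ m, k ∪ k)), k, q)
Right:  q ∪ t(m ∪ (q ∪ q) ∪ r(t(t(k, k, m), k ∪ k ∪ q ∪ m, r(m, m, k)) ∪ t((q ∪ q) ∪ k ∪ q, m ∪ m ∪ m ∪ q, r(q, k, k)), t((k ∪ (m ∪ m)) ∪ m, t((m ∪ k) ∪ k, q ∪ ((m ∪ k) ∪ q), (k ∪ q) ∪ (k ∪ k)), t(t(q, k, k), t(m, q, k), r(q, m, q))), t(t(q, q, k), (m ∪ m) ∪ m, k ∪ k) ∪ r(q, q, k) ∪ k ∪ m ∪ m ∪ k ∪ k), k, q) ∪ q
  Simplify inside:  t(m ∪ (q ∪ q) ∪ r(t(t(k, k, m), k ∪ k ∪ q ∪ m, r(m, m, k)) ∪ t((q ∪ q) ∪ k ∪ q, m ∪ m ∪ m ∪ q, r(q, k, k)), t((k ∪ (m ∪ m)) ∪ m, t((m ∪ k) ∪ k, q ∪ ((m ∪ k) ∪ q), (k ∪ q) ∪ (k ∪ k)), t(t(q, k, k), t(m, q, k), r(q, m, q))), t(t(q, q, k), (m ∪ m) ∪ m, k ∪ k) ∪ r(q, q, k) ∪ k ∪ m ∪ m ∪ k ∪ k), k, q)  →  t(m ∪ q ∪ q ∪ r(t(k ∪ q ∪ q ∪ q, m ∪ m ∪ m ∪ q, r(q, k, k)) ∪ t(t(k, k, m), k ∪ k ∪ m ∪ q, r(m, m, k)), t(k ∪ m ∪ m ∪ m, t(k ∪ k ∪ m, k ∪ m ∪ q ∪ q, k ∪ k ∪ k ∪ q), t(t(q, k, k), t(m, q, k), r(q, m, q))), k ∪ k ∪ k ∪ m ∪ m ∪ r(q, q, k) ∪ t(t(q, q, k), m ∪ m ∪ m, k ∪ k)), k, q)
  Sort arguments:  q ∪ q ∪ t(m ∪ q ∪ q ∪ r(t(k ∪ q ∪ q ∪ q, m ∪ m ∪ m ∪ q, r(q, k, k)) ∪ t(t(k, k, m), k ∪ k ∪ m ∪ q, r(m, m, k)), t(k ∪ m ∪ m ∪ m, t(k ∪ k ∪ m, k ∪ m ∪ q ∪ q, k ∪ k ∪ k ∪ q), t(t(q, k, k), t(m, q, k), r(q, m, q))), k ∪ k ∪ k ∪ m ∪ m ∪ r(q, q, k) ∪ t(t(q, q, k), m ∪ m ∪ m, k ∪ k)), k, q)

Answer: yes — both canonical forms are q ∪ q ∪ t(m ∪ q ∪ q ∪ r(t(k ∪ q ∪ q ∪ q, m ∪ m ∪ m ∪ q, r(q, k, k)) ∪ t(t(k, k, m), k ∪ k ∪ m ∪ q, r(m, m, k)), t(k ∪ m ∪ m ∪ m, t(k ∪ k ∪ m, k ∪ m ∪ q ∪ q, k ∪ k ∪ k ∪ q), t(t(q, k, k), t(m, q, k), r(q, m, q))), k ∪ k ∪ k ∪ m ∪ m ∪ r(q, q, k) ∪ t(t(q, q, k), m ∪ m ∪ m, k ∪ k)), k, q)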